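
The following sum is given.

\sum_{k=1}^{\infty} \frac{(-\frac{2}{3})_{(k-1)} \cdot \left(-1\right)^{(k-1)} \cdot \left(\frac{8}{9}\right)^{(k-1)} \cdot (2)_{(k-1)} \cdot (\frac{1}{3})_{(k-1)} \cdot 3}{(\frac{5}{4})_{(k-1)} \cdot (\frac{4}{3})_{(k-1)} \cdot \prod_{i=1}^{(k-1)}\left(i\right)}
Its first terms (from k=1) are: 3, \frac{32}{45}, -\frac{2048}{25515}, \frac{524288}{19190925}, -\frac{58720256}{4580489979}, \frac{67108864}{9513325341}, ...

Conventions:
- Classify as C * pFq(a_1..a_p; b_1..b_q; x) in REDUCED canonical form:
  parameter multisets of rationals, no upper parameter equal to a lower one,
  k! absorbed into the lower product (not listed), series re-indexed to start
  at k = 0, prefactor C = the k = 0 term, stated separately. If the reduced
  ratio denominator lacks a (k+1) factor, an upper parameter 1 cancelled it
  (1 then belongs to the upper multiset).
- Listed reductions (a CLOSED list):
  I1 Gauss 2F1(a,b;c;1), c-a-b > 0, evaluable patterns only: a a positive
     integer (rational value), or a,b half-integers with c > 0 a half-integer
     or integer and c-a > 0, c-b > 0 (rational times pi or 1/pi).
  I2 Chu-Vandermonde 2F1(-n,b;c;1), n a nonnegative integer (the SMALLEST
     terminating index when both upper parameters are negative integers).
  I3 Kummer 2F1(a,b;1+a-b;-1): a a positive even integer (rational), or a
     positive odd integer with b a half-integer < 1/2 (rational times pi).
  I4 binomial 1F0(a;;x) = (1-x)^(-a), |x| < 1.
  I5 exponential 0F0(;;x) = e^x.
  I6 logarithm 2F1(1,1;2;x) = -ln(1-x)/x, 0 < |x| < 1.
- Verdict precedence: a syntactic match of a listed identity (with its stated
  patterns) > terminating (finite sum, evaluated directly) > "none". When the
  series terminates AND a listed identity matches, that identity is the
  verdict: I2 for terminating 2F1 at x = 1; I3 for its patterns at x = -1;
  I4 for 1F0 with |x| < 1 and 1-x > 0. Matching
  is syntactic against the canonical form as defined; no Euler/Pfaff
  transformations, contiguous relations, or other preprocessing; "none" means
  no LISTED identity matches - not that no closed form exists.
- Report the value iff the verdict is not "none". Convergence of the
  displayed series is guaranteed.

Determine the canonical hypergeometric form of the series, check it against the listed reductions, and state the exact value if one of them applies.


Structural cue: t_0 being 3, the product of the first k integers (C = 3, x = -8/9) is k!.
Adjacent-term ratio: r(k) = -\frac{8}{9} * (k-\frac{2}{3}) (k+\frac{1}{3}) (k+2) / [(k+\frac{5}{4}) (k+\frac{4}{3}) (k+1)] - rational in k, leading ratio -\frac{8}{9}; with t_0 = 3, classification follows.

Prefactor 3, argument -\frac{8}{9}: 3F2 with upper {-\frac{2}{3}, \frac{1}{3}, 2} over lower {\frac{5}{4}, \frac{4}{3}}. Verdict: none - this 3F2 at x = -\frac{8}{9} matches no listed pattern, and upper {-\frac{2}{3}, \frac{1}{3}, 2} holds no stopper.


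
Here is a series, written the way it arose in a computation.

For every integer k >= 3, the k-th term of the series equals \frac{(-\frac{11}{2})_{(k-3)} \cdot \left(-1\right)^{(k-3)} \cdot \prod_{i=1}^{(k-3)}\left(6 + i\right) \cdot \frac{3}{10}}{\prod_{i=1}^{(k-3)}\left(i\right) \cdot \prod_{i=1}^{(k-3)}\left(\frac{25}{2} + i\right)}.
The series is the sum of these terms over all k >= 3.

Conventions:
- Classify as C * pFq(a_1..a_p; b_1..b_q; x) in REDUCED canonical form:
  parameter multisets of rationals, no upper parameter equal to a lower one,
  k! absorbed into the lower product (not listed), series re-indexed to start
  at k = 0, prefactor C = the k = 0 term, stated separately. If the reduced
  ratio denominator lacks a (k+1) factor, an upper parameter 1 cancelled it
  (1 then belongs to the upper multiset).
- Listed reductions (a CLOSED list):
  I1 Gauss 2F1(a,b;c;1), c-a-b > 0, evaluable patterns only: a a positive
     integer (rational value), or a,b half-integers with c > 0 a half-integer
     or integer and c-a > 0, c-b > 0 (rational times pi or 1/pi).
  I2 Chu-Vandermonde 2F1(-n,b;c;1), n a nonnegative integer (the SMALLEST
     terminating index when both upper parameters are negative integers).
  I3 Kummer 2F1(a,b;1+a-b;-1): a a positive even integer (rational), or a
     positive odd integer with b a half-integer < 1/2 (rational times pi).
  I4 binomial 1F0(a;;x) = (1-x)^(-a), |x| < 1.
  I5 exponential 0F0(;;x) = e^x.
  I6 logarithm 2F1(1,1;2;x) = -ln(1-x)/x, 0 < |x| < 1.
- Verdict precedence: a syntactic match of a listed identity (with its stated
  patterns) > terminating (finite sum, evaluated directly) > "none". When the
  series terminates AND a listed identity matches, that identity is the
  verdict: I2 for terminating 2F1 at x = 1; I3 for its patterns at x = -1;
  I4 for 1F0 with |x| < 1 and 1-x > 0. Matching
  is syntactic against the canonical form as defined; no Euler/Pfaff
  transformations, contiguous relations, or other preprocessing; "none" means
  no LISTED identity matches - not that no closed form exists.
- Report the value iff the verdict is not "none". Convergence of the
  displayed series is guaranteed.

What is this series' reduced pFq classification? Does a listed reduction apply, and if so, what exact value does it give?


x = -1 here; the reduced form reads 2F1, upper {-\frac{11}{2}, 7}, lower {\frac{27}{2}}, C = \frac{3}{10}. Verdict: the Kummer evaluation I3 applies (x = -1; c = \frac{27}{2} equals 1+a-b for upper {-\frac{11}{2}, 7}: listed pattern). Exact value: \frac{557732175}{536870912} \cdot \pi.

Structural cue: with t_0 = \frac{3}{10}, the product of the first k integers (C = 3/10) is k!.
Consecutive-term ratio: r(k) = -1 * (k-\frac{11}{2}) (k+7) / [(k+\frac{27}{2}) (k+1)] - rational in k. x = -1; t_0 = \frac{3}{10}; negate the roots.


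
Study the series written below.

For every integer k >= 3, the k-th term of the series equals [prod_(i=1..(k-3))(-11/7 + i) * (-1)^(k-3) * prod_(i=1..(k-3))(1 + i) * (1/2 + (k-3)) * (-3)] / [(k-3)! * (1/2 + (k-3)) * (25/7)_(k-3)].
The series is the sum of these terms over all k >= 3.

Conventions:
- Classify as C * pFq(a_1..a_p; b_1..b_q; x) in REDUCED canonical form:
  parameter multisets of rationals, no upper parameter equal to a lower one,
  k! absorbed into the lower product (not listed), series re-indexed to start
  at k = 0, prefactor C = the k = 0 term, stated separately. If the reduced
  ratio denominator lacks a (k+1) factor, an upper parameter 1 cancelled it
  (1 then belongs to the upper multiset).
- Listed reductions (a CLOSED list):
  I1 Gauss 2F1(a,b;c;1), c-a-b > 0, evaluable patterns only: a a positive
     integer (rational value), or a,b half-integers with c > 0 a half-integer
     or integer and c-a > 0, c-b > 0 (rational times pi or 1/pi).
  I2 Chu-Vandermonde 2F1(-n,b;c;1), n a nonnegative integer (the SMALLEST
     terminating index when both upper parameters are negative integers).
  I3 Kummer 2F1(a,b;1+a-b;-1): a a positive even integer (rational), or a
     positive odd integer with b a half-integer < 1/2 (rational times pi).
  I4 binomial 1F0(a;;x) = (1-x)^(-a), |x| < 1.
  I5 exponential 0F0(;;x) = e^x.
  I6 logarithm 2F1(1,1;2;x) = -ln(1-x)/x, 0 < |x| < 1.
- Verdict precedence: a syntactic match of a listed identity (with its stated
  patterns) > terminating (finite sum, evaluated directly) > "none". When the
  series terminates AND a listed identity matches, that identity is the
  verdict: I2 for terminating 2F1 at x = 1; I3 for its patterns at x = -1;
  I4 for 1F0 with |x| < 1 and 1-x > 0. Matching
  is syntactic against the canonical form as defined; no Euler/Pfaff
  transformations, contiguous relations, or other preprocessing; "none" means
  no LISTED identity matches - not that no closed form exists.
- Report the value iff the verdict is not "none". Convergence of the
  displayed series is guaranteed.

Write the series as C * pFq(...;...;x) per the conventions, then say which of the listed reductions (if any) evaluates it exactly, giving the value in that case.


The series (x = -1) is 2F1: upper {-4/7, 2}, lower {25/7}, prefactor -3. Verdict (x = -1): the Kummer evaluation I3 applies (x = -1; c = 25/7 equals 1+a-b for upper {-4/7, 2}: listed pattern). Sum: -27/7.

Structural cue: x = (-1) and the running product (C = -3) telescopes to a rising factorial.
Ratio: r(k) = (-1) * (k-4/7) (k+2) / [(k+25/7) (k+1)] ; factor over Q: parameters, x = (-1), and C = -3.


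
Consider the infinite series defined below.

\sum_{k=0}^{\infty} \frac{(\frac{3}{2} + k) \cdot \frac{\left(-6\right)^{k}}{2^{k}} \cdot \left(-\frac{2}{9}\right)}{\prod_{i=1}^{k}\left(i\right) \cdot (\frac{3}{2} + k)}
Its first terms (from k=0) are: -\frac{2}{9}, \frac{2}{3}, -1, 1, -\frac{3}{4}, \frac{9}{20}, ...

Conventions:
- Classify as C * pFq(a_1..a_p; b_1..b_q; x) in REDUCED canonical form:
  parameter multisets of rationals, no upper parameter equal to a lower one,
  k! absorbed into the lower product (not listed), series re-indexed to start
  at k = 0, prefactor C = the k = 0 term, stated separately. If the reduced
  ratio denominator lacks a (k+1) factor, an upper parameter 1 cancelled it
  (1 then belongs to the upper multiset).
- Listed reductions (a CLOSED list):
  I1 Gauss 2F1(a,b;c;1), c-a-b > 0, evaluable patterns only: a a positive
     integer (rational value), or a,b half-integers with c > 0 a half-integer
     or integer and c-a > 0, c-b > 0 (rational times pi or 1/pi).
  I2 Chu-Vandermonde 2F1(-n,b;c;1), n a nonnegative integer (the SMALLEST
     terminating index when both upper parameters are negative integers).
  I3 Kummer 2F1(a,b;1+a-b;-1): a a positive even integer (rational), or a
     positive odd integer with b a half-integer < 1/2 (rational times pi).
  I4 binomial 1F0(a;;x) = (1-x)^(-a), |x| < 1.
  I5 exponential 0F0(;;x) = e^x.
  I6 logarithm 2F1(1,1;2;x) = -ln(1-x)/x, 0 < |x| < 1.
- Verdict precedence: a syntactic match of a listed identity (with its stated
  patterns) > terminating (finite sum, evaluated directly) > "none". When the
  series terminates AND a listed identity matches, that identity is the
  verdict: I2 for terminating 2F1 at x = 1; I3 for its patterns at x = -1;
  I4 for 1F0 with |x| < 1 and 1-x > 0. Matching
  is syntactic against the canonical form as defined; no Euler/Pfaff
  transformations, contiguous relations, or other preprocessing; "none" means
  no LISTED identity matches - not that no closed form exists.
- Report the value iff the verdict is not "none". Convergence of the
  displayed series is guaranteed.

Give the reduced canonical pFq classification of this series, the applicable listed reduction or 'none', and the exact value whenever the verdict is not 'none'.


The series (x = -3) is 0F0: upper {-}, lower {-}, prefactor -\frac{2}{9}. Verdict: the exponential series (I5) fires (the 0F0 exponential series at x = -3). Sum: \left(-\frac{2}{9}\right) \cdot e^{-3}.

Key observation: x = -3 and the two k-th powers (C = -2/9) combine into one argument.
Ratio: r(k) = -3 * 1 / [(k+1)] - rational; roots negated = parameters, x = -3, C = -\frac{2}{9}.


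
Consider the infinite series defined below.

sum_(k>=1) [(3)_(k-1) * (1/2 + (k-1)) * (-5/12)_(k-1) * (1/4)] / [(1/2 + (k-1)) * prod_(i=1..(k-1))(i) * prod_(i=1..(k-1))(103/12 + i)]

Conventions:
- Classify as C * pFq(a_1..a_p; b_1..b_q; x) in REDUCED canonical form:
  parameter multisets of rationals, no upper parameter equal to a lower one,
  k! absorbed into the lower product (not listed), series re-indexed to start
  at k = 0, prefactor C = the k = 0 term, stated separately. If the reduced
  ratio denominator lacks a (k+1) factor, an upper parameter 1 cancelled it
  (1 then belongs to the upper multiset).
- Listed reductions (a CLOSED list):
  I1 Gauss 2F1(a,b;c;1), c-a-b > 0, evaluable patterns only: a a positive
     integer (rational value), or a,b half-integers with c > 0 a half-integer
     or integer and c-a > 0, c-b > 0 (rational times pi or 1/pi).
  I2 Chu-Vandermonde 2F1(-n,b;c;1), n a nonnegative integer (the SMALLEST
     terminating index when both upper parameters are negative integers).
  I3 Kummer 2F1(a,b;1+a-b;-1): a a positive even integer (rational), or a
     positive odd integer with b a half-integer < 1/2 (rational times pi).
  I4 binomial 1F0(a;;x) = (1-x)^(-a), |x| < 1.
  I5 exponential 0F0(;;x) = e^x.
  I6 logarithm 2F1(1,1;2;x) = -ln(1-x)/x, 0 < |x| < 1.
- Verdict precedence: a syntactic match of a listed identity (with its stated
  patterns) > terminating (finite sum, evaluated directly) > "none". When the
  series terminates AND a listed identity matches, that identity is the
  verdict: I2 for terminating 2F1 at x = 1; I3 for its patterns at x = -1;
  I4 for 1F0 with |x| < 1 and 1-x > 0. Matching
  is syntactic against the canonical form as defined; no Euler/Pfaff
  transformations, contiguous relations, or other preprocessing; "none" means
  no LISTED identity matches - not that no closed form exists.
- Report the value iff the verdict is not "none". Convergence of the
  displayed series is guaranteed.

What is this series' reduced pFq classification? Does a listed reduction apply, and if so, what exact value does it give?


Reduced: x = 1, 2F1, upper = {-5/12, 3}, lower = {115/12}, C = 1/4. Verdict (x = 1): the Gauss summation I1 applies (x = 1: the Gamma ratio telescopes since c-a-b = 7 > 0 and a = 3 in Z>0). Value: 105781/497664.

Key step: with t_0 = 1/4, the lower running product (C = 1/4, x = 1) is a rising factorial.
Step ratio: r(k) = 1 * (k-5/12) (k+3) / [(k+115/12) (k+1)] - rational in k. x = 1; t_0 = 1/4; negate the roots.


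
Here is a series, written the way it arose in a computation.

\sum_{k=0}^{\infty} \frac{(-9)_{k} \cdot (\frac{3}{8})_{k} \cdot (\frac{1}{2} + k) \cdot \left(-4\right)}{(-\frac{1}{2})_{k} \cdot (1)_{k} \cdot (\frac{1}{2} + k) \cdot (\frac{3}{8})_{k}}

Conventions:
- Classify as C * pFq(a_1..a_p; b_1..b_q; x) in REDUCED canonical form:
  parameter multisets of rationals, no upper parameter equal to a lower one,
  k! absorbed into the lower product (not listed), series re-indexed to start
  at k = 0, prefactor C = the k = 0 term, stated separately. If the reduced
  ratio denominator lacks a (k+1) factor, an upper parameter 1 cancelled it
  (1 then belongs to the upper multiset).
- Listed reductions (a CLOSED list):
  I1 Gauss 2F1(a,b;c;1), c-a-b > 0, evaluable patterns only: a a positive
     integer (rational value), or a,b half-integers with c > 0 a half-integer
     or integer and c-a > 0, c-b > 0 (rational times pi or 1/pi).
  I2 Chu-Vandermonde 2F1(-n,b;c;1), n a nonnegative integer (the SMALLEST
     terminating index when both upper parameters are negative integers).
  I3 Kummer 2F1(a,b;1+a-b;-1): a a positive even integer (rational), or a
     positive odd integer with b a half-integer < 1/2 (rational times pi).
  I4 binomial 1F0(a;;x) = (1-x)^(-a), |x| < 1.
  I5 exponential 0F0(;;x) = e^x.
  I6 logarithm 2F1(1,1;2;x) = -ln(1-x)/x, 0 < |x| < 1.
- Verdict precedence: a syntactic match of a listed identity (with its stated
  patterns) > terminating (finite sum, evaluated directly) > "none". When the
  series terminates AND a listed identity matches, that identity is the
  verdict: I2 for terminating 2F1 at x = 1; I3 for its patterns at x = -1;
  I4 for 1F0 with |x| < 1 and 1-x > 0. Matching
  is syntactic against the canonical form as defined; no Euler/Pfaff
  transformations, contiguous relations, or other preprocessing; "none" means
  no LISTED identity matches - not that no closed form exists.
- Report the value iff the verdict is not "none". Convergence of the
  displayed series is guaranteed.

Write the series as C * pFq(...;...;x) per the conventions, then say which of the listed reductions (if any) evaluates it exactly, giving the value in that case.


Canonical form: C = -4 times 1F1 with upper {-9}, lower {-\frac{1}{2}}, x = 1. Verdict: terminating at k = 9: the factor (-9)_k kills every later term; summing the 10 survivors is exact. Exact value: \frac{1667612}{184275}.

The tell: t_0 = -4 here, and k + 1/2 divides numerator and denominator alike; prefactor -4 after cancelling.
Step ratio: r(k) = 1 * (k-9) / [(k-\frac{1}{2}) (k+1)] - rational; roots negated = parameters, x = 1, C = -4.


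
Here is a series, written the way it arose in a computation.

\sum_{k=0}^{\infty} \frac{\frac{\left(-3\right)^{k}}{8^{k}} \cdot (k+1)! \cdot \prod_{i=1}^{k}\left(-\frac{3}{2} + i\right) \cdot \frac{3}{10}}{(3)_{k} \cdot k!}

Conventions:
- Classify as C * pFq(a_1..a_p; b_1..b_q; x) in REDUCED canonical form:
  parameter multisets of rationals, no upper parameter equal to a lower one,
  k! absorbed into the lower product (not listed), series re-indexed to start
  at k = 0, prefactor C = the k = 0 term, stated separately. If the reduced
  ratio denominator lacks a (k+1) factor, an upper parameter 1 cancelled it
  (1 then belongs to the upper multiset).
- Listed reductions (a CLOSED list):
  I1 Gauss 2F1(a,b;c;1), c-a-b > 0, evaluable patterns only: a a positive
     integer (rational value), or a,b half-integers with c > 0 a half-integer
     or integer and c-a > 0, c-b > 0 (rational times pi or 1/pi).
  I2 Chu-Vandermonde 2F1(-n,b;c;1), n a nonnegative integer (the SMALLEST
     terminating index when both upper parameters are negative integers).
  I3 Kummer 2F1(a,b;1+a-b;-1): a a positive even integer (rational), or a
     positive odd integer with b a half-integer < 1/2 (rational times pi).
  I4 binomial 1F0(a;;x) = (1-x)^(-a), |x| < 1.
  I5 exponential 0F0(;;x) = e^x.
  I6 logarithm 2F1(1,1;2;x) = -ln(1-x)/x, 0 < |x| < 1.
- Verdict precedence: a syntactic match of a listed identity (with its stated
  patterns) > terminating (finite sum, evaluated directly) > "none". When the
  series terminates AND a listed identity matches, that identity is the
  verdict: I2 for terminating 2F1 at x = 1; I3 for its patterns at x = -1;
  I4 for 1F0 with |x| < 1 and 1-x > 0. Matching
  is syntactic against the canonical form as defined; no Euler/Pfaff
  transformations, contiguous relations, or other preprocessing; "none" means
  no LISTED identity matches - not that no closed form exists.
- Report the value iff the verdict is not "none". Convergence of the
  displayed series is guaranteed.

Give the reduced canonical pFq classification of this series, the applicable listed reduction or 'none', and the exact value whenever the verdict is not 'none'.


The tell: t_0 being \frac{3}{10}, the factorial ratio (C = 3/10) (k+a-1)!/(a-1)! is a rising factorial (a)_k.
Consecutive-term ratio: r(k) = -\frac{3}{8} * (k-\frac{1}{2}) (k+2) / [(k+3) (k+1)] ; factor over Q: parameters, x = -\frac{3}{8}, and C = \frac{3}{10}.

Canonical form: C = \frac{3}{10} times 2F1 with upper {-\frac{1}{2}, 2}, lower {3}, x = -\frac{3}{8}. Verdict: none. Every listed pattern misses the 2F1 form at -\frac{3}{8}, upper {-\frac{1}{2}, 2}.


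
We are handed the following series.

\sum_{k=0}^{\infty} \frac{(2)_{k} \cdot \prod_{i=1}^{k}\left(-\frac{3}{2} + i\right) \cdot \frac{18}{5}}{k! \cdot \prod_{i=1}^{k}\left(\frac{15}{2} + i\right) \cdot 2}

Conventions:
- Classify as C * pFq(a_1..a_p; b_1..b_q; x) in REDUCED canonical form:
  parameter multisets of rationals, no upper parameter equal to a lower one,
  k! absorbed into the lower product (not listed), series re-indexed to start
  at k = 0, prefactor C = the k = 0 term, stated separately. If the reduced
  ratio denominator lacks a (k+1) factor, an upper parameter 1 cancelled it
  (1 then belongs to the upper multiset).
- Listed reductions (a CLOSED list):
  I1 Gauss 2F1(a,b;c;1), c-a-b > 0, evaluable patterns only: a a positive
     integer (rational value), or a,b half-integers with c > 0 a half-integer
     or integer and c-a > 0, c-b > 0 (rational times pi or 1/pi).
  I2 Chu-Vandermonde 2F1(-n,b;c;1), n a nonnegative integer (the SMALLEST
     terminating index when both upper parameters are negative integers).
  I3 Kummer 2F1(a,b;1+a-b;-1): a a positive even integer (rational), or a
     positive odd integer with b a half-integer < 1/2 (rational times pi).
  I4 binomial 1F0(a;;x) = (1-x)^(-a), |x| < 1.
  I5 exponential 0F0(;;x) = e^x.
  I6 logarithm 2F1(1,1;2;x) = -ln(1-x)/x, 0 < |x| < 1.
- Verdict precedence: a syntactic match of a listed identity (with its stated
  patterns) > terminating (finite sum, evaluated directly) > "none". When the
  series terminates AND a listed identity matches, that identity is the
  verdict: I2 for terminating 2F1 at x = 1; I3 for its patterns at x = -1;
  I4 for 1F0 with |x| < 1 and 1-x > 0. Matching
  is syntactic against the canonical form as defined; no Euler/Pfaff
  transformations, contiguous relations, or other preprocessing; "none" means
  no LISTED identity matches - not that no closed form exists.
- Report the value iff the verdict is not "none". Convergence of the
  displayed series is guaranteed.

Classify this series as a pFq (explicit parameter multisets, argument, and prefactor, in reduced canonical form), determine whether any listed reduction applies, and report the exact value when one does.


With C = \frac{9}{5}: the canonical form is 2F1(-\frac{1}{2}, 2; \frac{17}{2}; 1). Verdict (x = 1): the Gauss summation I1 applies (x = 1: the Gamma ratio telescopes since c-a-b = 7 > 0 and a = 2 in Z>0). Sum: \frac{351}{224}.

Structural cue: from the first term \frac{9}{5}: the constant factors (C = 9/5) combine into one prefactor.
Ratio: r(k) = 1 * (k-\frac{1}{2}) (k+2) / [(k+\frac{17}{2}) (k+1)] - rational; roots negated = parameters, x = 1, C = \frac{9}{5}.


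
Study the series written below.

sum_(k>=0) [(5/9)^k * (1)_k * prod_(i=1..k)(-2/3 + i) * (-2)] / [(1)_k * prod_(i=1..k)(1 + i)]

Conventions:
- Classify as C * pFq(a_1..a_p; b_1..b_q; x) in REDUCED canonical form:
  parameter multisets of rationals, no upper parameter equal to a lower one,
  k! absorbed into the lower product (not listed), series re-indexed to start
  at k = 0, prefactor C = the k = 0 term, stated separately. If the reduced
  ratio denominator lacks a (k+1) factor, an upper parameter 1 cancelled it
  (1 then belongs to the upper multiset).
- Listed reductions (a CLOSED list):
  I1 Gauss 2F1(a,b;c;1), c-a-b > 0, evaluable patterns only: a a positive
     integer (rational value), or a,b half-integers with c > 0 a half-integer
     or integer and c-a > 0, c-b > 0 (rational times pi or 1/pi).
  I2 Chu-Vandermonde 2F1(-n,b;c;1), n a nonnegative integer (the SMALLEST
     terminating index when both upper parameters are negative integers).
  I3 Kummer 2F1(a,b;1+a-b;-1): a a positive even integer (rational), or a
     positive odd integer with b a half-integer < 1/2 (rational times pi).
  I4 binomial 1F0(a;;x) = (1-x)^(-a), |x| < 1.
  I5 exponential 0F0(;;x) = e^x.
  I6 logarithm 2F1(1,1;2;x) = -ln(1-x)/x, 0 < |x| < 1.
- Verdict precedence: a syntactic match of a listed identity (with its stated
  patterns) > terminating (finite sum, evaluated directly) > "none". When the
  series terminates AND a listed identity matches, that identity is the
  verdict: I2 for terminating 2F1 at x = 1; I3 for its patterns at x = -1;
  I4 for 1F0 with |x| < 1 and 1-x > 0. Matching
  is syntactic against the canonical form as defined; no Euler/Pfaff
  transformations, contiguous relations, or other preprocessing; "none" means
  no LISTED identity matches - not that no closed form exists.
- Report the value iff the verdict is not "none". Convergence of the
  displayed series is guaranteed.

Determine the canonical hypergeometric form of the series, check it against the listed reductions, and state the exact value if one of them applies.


This is -2 * 2F1(1/3, 1; 2; 5/9) in reduced canonical form. Verdict: none. No listed pattern accepts 2F1(1/3, 1; 2; 5/9).

The tell: t_0 = -2 here, and (1)_k (C = -2) is k! itself.
Consecutive-term ratio: r(k) = (5/9) * (k+1/3) (k+1) / [(k+2) (k+1)] - rational in k. x = (5/9); t_0 = -2; negate the roots.


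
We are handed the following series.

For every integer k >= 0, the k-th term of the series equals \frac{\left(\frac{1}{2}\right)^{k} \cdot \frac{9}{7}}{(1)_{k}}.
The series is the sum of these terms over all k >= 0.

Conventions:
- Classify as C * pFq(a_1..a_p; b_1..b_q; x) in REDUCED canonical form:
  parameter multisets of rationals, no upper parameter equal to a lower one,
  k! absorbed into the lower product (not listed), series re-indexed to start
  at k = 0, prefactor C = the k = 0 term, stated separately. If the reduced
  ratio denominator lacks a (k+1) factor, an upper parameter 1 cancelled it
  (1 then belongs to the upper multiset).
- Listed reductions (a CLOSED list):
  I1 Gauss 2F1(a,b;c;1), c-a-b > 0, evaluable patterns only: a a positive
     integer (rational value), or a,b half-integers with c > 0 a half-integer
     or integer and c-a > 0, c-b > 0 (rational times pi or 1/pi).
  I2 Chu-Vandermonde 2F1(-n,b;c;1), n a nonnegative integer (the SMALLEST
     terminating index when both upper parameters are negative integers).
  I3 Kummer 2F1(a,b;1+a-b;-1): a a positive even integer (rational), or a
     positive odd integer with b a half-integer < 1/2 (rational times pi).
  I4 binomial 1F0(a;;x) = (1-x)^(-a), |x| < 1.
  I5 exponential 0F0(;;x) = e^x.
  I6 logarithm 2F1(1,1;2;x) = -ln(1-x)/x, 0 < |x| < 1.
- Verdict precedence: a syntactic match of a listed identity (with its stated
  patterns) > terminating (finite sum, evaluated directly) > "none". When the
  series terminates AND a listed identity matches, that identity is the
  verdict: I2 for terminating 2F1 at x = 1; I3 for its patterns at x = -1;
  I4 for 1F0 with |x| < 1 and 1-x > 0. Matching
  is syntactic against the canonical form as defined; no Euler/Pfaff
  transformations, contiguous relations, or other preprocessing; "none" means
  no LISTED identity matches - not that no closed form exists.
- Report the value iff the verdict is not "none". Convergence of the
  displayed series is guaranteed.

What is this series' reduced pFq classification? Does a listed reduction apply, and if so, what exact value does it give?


Reduced: x = \frac{1}{2}, 0F0, upper = {-}, lower = {-}, C = \frac{9}{7}. Verdict: the exponential series (I5) fires (the 0F0 exponential series at x = \frac{1}{2}). Sum: \frac{9}{7} \cdot e^{\frac{1}{2}}.

The tell: t_0 = \frac{9}{7} here, and (1)_k (C = 9/7, x = 1/2) is k! itself.
Ratio: r(k) = \frac{1}{2} * 1 / [(k+1)] - rational in k, leading ratio \frac{1}{2}; with t_0 = \frac{9}{7}, classification follows.


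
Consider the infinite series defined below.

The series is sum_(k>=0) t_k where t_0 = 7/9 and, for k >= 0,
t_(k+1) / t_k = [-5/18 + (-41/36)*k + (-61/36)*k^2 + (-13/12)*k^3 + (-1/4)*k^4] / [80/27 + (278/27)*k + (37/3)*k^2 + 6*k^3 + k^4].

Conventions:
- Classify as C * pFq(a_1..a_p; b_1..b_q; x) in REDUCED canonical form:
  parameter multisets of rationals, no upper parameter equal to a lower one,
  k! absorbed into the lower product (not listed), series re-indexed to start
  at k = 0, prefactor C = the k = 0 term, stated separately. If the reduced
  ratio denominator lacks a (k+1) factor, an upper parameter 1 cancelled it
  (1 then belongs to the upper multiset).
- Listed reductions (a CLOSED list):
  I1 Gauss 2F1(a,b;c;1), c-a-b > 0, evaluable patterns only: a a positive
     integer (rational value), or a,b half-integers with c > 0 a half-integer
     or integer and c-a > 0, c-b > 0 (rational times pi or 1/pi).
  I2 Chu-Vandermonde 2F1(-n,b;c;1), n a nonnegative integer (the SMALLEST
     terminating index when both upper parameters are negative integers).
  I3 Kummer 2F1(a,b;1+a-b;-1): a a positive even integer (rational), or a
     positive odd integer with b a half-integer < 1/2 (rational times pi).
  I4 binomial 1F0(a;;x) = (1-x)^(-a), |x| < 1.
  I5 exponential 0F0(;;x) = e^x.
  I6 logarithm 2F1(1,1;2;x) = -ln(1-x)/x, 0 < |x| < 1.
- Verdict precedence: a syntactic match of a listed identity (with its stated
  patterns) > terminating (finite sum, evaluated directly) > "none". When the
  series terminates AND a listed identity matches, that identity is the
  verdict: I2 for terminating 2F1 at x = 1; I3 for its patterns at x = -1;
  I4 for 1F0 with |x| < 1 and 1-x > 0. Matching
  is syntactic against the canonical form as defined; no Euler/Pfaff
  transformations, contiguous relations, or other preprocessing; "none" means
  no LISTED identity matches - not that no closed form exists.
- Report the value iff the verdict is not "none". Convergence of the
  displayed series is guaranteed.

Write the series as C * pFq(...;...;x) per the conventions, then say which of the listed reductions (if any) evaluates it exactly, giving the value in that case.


The tell: x = (-1/4) and cancel k + 2/3 from the displayed ratio first; then prefactor 7/9.
Adjacent-term ratio: r(k) = (-1/4) * (k+1) (k+1) / [(k+8/3) (k+1)] - poly over poly, x = (-1/4) from leading terms; C = 7/9 at k = 0.

Canonical form: C = 7/9 times 2F1 with upper {1, 1}, lower {8/3}, x = -1/4. Verdict: none. No listed pattern accepts 2F1(1, 1; 8/3; -1/4).


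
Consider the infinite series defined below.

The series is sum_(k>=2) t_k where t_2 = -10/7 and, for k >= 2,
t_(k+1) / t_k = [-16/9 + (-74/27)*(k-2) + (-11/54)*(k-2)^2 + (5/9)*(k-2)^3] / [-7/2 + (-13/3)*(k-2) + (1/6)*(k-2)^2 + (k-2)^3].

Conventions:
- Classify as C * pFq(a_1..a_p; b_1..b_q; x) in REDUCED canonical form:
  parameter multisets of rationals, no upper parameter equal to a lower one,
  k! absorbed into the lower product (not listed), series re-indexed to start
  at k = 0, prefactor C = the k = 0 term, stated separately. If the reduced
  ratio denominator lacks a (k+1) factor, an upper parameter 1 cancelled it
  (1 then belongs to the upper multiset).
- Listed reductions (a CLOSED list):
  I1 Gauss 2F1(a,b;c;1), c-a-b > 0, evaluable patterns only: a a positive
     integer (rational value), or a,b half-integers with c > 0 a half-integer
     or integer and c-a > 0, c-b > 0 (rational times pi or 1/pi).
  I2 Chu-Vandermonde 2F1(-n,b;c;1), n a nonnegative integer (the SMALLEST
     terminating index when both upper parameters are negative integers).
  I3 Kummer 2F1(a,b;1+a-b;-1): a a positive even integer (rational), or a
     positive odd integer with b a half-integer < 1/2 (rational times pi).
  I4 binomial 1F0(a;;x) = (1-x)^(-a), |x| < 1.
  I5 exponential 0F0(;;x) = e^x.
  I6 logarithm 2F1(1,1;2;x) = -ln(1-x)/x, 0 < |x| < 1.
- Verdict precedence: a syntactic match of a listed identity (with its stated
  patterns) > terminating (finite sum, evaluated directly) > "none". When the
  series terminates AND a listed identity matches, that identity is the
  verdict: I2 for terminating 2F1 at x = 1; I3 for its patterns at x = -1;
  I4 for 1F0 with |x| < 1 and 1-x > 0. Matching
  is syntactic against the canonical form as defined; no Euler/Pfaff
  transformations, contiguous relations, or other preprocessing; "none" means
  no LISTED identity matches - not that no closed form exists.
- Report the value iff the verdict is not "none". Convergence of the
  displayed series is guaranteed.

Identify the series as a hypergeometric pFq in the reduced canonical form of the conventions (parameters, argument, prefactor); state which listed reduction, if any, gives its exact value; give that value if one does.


The tell: t_0 = -10/7 here, and the ratio is unreduced: k + 3/2 divides both sides (prefactor -10/7).
Step ratio: r(k) = (5/9) * (k-8/3) (k+4/5) / [(k-7/3) (k+1)] ; factor over Q: parameters, x = (5/9), and C = -10/7.

At argument 5/9: a 2F1 with upper {-8/3, 4/5}, lower {-7/3}, scaled by C = -10/7. Verdict: none. Every listed pattern misses the 2F1 form at 5/9, upper {-8/3, 4/5}.


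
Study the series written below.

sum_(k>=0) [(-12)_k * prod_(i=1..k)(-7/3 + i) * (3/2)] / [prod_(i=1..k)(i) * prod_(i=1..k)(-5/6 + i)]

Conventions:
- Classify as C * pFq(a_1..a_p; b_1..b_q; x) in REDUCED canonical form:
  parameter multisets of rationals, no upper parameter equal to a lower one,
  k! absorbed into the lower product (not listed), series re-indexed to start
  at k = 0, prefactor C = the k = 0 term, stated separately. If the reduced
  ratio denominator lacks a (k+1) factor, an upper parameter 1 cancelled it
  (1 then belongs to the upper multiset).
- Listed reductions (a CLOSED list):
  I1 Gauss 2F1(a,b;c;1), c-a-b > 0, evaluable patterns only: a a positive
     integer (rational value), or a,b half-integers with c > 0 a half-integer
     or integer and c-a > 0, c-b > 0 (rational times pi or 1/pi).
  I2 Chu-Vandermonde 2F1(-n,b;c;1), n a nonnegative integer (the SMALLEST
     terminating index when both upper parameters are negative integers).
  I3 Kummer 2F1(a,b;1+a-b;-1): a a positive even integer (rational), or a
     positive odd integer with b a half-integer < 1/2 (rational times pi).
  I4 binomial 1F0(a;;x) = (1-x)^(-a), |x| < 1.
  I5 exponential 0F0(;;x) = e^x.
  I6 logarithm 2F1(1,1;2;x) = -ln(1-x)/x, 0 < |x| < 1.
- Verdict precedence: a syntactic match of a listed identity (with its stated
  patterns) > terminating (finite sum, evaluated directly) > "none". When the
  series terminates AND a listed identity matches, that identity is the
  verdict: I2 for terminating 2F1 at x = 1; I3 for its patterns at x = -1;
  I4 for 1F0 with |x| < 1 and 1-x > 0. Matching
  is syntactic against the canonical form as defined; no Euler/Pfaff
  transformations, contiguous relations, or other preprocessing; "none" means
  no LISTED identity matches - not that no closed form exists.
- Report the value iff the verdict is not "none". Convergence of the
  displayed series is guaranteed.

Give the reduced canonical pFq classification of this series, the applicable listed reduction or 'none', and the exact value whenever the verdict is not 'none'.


The series (x = 1) is 2F1: upper {-12, -4/3}, lower {1/6}, prefactor 3/2. Verdict: this is Chu-Vandermonde (I2) (terminating 2F1 at x = 1 with n = 12, b = -4/3, c = 1/6). Sum: 757407055995/2822048978.

Key step: t_0 = 3/2 here, and the lower running product (C = 3/2, x = 1) is a rising factorial.
Term ratio: r(k) = 1 * (k-12) (k-4/3) / [(k+1/6) (k+1)] - rational in k, leading ratio 1; with t_0 = 3/2, classification follows.


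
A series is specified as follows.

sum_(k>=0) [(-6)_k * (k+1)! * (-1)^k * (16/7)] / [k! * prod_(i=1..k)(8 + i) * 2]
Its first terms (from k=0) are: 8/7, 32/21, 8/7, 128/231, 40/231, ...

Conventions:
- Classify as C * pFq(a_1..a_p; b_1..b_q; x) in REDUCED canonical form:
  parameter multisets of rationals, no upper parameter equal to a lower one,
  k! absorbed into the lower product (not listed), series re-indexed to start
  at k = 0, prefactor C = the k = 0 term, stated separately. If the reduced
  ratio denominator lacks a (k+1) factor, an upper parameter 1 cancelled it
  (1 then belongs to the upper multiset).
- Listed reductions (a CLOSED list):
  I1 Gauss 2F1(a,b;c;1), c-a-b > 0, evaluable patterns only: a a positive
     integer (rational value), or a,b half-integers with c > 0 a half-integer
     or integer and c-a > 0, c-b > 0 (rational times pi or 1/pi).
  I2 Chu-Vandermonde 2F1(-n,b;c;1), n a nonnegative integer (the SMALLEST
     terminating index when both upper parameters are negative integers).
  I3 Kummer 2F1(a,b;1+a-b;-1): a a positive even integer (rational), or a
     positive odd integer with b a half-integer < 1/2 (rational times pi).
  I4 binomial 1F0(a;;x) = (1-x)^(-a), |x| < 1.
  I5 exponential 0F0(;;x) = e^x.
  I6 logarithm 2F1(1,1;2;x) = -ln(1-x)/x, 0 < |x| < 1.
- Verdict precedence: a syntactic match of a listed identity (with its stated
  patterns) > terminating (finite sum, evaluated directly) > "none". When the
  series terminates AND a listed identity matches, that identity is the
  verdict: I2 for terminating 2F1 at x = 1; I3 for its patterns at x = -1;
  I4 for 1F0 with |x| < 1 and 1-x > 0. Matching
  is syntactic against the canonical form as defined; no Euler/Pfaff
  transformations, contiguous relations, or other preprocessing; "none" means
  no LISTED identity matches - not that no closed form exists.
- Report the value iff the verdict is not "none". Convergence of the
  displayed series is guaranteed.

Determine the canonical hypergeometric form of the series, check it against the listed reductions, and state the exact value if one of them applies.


Classification (C = 8/7): 2F1 with upper {-6, 2}, lower {9}, argument x = -1. Verdict: the Kummer evaluation I3 applies (x = -1; c = 9 equals 1+a-b for upper {-6, 2}: listed pattern). Value: 32/7.

Key observation: t_0 being 8/7, the factorial ratio (C = 8/7, x = -1) (k+a-1)!/(a-1)! is a rising factorial (a)_k.
Adjacent-term ratio: r(k) = (-1) * (k-6) (k+2) / [(k+9) (k+1)] ; factor over Q: parameters, x = (-1), and C = 8/7.


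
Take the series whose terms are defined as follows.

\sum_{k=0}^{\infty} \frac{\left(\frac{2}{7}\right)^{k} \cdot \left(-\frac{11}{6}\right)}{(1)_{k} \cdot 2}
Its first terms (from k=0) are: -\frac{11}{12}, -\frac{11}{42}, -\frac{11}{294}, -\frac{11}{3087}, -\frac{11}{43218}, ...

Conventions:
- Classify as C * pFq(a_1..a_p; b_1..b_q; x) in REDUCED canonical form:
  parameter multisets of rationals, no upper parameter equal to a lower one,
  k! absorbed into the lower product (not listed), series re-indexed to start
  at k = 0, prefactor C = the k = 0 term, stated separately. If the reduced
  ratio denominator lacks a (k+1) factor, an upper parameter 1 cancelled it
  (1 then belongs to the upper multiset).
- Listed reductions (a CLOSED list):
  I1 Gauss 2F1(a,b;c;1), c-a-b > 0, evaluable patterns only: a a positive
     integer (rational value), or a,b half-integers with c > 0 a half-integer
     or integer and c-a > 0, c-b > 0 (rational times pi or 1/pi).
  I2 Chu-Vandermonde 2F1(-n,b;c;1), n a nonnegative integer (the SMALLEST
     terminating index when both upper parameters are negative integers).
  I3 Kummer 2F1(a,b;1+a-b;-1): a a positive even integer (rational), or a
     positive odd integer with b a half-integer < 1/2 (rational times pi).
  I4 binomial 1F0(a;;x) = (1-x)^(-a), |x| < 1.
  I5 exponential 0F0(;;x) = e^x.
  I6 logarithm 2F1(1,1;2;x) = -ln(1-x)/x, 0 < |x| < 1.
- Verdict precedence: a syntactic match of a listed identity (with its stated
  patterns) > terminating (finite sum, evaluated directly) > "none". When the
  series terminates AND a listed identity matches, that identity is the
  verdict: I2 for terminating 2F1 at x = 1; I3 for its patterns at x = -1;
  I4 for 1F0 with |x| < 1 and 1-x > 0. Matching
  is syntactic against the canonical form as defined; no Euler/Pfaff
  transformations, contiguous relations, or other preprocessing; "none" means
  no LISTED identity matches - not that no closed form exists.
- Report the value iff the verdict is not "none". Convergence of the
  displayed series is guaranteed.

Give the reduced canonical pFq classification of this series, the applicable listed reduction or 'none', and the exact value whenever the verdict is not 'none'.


With C = -\frac{11}{12}: the canonical form is 0F0(-; -; \frac{2}{7}). Verdict: the I5 exponential reduction applies (the 0F0 exponential series at x = \frac{2}{7}). Hence: \left(-\frac{11}{12}\right) \cdot e^{\frac{2}{7}}.

Key step: with t_0 = -\frac{11}{12}, the constant factors (C = -11/12) combine into one prefactor.
Step ratio: r(k) = \frac{2}{7} * 1 / [(k+1)] - poly over poly, x = \frac{2}{7} from leading terms; C = -\frac{11}{12} at k = 0.


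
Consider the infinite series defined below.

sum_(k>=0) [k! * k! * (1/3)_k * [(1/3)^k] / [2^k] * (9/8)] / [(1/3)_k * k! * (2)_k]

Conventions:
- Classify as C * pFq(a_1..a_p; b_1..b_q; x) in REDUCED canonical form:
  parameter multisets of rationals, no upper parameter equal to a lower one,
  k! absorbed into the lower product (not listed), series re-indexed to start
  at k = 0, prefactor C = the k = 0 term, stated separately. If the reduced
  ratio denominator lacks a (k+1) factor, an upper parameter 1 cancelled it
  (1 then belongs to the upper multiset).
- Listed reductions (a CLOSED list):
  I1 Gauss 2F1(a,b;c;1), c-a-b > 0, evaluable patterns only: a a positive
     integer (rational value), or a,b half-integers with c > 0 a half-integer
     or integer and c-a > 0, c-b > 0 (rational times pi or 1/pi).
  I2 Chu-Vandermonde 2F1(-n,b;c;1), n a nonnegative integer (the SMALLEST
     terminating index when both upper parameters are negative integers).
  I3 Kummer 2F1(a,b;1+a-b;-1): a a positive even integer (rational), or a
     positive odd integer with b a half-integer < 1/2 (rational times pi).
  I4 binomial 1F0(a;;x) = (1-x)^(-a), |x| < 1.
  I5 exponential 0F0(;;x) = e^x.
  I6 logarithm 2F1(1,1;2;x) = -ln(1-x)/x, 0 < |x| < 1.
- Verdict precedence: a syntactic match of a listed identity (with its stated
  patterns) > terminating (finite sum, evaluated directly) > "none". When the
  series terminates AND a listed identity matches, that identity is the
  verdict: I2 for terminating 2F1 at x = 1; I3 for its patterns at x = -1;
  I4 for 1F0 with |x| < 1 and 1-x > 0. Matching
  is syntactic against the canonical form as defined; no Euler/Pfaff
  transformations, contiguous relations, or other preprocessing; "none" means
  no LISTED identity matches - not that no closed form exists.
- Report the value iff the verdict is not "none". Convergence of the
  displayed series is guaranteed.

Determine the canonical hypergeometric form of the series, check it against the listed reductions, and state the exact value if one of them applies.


This is 9/8 * 2F1(1, 1; 2; 1/6) in reduced canonical form. Verdict: the logarithmic series (I6) fires (the logarithm: parameters (1,1;2), x = 1/6). Its exact value is (-27/4) * ln(5/6).

The tell: x = (1/6) and the parameter 1/3 appears in both the upper and lower lists and cancels.
Step ratio: r(k) = (1/6) * (k+1) (k+1) / [(k+2) (k+1)] - poly over poly, x = (1/6) from leading terms; C = 9/8 at k = 0.
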